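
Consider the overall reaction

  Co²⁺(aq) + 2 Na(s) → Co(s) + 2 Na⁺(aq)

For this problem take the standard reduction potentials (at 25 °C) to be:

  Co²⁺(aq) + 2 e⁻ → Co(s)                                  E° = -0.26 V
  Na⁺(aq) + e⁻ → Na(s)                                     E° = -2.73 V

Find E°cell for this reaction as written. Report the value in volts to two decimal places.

The Co²⁺/Co couple has the higher reduction potential, so it is the cathode; Na⁺/Na is oxidised at the anode.
E°cell = E°(cathode) − E°(anode) = (-0.26) − (-2.73) = +2.47 V.

+2.47 V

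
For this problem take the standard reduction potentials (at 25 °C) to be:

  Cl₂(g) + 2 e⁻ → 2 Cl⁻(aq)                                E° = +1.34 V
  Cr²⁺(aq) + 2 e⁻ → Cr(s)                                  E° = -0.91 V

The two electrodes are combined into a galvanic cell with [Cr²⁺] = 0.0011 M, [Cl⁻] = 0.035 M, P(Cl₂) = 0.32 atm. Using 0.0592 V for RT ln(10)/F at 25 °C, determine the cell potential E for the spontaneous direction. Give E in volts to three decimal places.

+2.409 V

Cl₂/Cl⁻ is the cathode (higher E°), Cr²⁺/Cr the anode: E°cell = +1.34 − (-0.91) = +2.25 V, n = 2.
Overall: Cl₂(g) + Cr(s) → 2 Cl⁻(aq) + Cr²⁺(aq)
Q = [Cl⁻]^2·[Cr²⁺] / (P(Cl₂)); log Q = -5.376.
E = E° − (0.0592/n) log Q = +2.25 − (0.0592/2)(-5.376) = +2.409 V.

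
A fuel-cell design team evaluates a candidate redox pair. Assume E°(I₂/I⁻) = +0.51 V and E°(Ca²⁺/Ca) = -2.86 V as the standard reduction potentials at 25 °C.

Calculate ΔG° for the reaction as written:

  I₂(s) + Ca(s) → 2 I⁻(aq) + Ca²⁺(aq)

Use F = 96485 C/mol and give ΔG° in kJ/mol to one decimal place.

-650.3 kJ/mol

As written, I₂/I⁻ is reduced (cathode) and Ca²⁺/Ca is oxidised (anode), so E°cell = (+0.51) − (-2.86) = +3.37 V.
Balancing electrons gives n = 2.
ΔG° = −nFE° = −(2)(96485)(+3.37) = -650,309 J = -650.3 kJ/mol.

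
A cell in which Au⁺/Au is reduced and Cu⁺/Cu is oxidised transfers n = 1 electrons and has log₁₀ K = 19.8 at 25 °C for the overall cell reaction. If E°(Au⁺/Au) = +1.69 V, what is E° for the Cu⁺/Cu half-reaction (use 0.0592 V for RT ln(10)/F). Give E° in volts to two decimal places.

+0.52 V

E°cell = (0.0592/n)·log K = (0.0592/1)(19.8) = +1.172 V.
Since Au⁺/Au is the cathode and Cu⁺/Cu the anode, E°cell = E°(Au⁺/Au) − E°(Cu⁺/Cu).
So E°(Cu⁺/Cu) = E°(Au⁺/Au) − E°cell = (+1.69) − (+1.172) = +0.52 V.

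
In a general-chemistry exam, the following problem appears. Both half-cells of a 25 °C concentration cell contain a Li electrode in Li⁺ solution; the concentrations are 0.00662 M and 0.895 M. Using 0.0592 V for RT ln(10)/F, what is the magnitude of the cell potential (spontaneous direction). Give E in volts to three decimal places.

+0.126 V

For a concentration cell E°cell = 0. The 0.895 M side is the cathode (reduction is favoured where [Li⁺] is higher).
With n = 1, E = −(0.0592/1) log([Li⁺]ₐₙ/[Li⁺]꜀ₐₜ) = −(0.0592/1) log(0.00662/0.895) = −(0.0592/1)(-2.131) = +0.126 V.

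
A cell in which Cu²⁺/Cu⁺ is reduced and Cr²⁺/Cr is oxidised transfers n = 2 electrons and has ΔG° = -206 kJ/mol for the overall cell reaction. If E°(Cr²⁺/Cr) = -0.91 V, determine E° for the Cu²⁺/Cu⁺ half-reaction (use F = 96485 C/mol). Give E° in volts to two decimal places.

+0.16 V

E°cell = −ΔG°/(nF) = −(-206×10³)/((2)(96485)) = +1.068 V.
Since Cu²⁺/Cu⁺ is the cathode and Cr²⁺/Cr the anode, E°cell = E°(Cu²⁺/Cu⁺) − E°(Cr²⁺/Cr).
So E°(Cu²⁺/Cu⁺) = E°cell + E°(Cr²⁺/Cr) = +1.068 + (-0.91) = +0.16 V.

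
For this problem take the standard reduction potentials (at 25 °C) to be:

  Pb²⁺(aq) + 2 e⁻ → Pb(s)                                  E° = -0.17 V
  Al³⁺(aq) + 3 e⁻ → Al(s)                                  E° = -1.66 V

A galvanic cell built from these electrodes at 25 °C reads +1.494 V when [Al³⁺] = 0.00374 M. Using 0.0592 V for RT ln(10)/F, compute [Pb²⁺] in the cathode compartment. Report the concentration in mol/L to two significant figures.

0.033 M

Pb²⁺/Pb is the cathode, Al³⁺/Al the anode: E°cell = +1.49 V, n = 6.
Overall reaction: 3 Pb²⁺(aq) + 2 Al(s) → 3 Pb(s) + 2 Al³⁺(aq); Q = [Al³⁺]^2/[Pb²⁺]^3.
From E = E° − (0.0592/n) log Q: log Q = (E° − E)·n/0.0592 = (+1.49 − (+1.494))·6/0.0592 = -0.4054.
So 3·log[Pb²⁺] = 2·log(0.00374) − log Q = -4.8543 − (-0.4054) = -4.4489; log[Pb²⁺] = -4.4489 / 3 = -1.4830; [Pb²⁺] = 10^(-1.4830) ≈ 0.033 M.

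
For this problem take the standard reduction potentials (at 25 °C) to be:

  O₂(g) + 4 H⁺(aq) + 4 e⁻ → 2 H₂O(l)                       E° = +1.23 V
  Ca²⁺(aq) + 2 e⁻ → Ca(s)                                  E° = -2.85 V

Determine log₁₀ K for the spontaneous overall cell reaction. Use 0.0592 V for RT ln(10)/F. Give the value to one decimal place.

275.7

Cathode: O₂/H₂O; anode: Ca²⁺/Ca. E°cell = +4.08 V, n = 4.
log K = nE°cell / 0.0592 = (4)(+4.08) / 0.0592 = 275.7.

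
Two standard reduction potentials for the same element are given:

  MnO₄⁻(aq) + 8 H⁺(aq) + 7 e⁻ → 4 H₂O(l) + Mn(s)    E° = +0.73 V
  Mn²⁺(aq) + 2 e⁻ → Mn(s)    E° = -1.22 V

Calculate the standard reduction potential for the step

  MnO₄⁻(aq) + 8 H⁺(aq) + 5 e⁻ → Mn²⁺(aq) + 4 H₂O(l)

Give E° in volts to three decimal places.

Sequential free energies add, so n₃E°₃ = n₁E°₁ + n₂E°₂.
With n₃ = 7, and the known step contributing 2×(-1.22) V, the unknown satisfies 5·E° = 7×(+0.73) − 2×(-1.22) = +7.550.
E° = +7.550 / 5 = +1.510 V.

+1.510 V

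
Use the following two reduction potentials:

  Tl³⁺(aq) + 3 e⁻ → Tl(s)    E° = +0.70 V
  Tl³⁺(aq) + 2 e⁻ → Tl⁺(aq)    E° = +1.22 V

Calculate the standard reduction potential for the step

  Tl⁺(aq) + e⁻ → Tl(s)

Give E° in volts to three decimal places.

-0.340 V

Sequential free energies add, so n₃E°₃ = n₁E°₁ + n₂E°₂.
With n₃ = 3, and the known step contributing 2×(+1.22) V, the unknown satisfies 1·E° = 3×(+0.70) − 2×(+1.22) = -0.340.
E° = -0.340 / 1 = -0.340 V.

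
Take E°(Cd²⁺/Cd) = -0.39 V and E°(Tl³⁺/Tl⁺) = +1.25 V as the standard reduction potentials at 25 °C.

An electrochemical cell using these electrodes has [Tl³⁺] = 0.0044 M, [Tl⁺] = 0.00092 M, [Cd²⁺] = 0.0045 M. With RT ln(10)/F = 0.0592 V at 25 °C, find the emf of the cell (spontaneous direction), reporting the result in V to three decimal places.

Tl³⁺/Tl⁺ is the cathode (higher E°), Cd²⁺/Cd the anode: E°cell = +1.25 − (-0.39) = +1.64 V, n = 2.
Overall: Tl³⁺(aq) + Cd(s) → Tl⁺(aq) + Cd²⁺(aq)
Q = [Tl⁺]·[Cd²⁺] / ([Tl³⁺]); log Q = -3.026.
E = E° − (0.0592/n) log Q = +1.64 − (0.0592/2)(-3.026) = +1.730 V.

+1.730 V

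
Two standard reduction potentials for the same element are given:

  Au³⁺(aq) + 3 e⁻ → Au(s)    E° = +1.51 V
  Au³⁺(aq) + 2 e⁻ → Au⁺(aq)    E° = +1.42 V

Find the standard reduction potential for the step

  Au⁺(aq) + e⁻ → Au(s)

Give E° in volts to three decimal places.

+1.690 V

Sequential free energies add, so n₃E°₃ = n₁E°₁ + n₂E°₂.
With n₃ = 3, and the known step contributing 2×(+1.42) V, the unknown satisfies 1·E° = 3×(+1.51) − 2×(+1.42) = +1.690.
E° = +1.690 / 1 = +1.690 V.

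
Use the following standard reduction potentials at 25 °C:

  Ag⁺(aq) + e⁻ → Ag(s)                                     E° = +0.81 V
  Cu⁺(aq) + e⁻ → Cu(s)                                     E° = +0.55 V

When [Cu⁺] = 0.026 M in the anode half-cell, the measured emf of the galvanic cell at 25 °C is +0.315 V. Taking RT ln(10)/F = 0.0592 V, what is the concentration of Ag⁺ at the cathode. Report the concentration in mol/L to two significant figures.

Ag⁺/Ag is the cathode, Cu⁺/Cu the anode: E°cell = +0.26 V, n = 1.
Overall reaction: Ag⁺(aq) + Cu(s) → Ag(s) + Cu⁺(aq); Q = [Cu⁺]^1/[Ag⁺]^1.
From E = E° − (0.0592/n) log Q: log Q = (E° − E)·n/0.0592 = (+0.26 − (+0.315))·1/0.0592 = -0.9291.
So 1·log[Ag⁺] = 1·log(0.026) − log Q = -1.5850 − (-0.9291) = -0.6559; [Ag⁺] = 10^(-0.6559) ≈ 0.22 M.

0.22 M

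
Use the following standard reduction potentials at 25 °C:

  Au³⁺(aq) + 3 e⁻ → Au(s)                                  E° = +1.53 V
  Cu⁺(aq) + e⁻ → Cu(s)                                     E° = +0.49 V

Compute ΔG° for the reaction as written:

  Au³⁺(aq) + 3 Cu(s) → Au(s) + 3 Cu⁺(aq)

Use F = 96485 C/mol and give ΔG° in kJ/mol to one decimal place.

As written, Au³⁺/Au is reduced (cathode) and Cu⁺/Cu is oxidised (anode), so E°cell = (+1.53) − (+0.49) = +1.04 V.
Balancing electrons gives n = 3.
ΔG° = −nFE° = −(3)(96485)(+1.04) = -301,033 J = -301.0 kJ/mol.

-301.0 kJ/mol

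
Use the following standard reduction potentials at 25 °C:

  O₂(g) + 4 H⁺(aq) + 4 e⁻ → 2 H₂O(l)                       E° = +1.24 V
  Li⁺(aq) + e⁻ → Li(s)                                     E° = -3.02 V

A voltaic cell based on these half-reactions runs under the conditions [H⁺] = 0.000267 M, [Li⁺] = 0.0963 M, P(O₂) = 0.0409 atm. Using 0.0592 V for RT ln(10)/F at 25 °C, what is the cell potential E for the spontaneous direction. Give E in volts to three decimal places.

O₂/H₂O is the cathode (higher E°), Li⁺/Li the anode: E°cell = +1.24 − (-3.02) = +4.26 V, n = 4.
Overall: O₂(g) + 4 H⁺(aq) + 4 Li(s) → 2 H₂O(l) + 4 Li⁺(aq)
Q = [Li⁺]^4 / (P(O₂)·[H⁺]^4); log Q = 11.617.
E = E° − (0.0592/n) log Q = +4.26 − (0.0592/4)(11.617) = +4.088 V.

+4.088 V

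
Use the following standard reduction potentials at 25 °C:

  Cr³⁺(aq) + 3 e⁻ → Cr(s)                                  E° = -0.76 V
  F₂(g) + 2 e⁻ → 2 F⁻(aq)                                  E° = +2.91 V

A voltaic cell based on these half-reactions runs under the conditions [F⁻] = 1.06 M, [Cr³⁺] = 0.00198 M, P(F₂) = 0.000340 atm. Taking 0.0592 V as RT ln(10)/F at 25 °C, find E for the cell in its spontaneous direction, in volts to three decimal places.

+3.619 V

F₂/F⁻ is the cathode (higher E°), Cr³⁺/Cr the anode: E°cell = +2.91 − (-0.76) = +3.67 V, n = 6.
Overall: 3 F₂(g) + 2 Cr(s) → 6 F⁻(aq) + 2 Cr³⁺(aq)
Q = [F⁻]^6·[Cr³⁺]^2 / (P(F₂)^3); log Q = 5.151.
E = E° − (0.0592/n) log Q = +3.67 − (0.0592/6)(5.151) = +3.619 V.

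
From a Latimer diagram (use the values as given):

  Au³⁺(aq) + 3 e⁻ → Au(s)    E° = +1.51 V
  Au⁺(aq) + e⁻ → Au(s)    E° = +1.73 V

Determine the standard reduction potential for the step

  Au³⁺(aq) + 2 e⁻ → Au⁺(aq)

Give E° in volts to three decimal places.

+1.400 V

Sequential free energies add, so n₃E°₃ = n₁E°₁ + n₂E°₂.
With n₃ = 3, and the known step contributing 1×(+1.73) V, the unknown satisfies 2·E° = 3×(+1.51) − 1×(+1.73) = +2.800.
E° = +2.800 / 2 = +1.400 V.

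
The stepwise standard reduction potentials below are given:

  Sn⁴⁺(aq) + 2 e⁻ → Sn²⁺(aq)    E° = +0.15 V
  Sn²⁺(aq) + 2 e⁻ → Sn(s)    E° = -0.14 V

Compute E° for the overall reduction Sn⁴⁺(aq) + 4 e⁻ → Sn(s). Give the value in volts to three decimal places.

Standard free energies of sequential steps add: ΔG°₃ = ΔG°₁ + ΔG°₂, so n₃E°₃ = n₁E°₁ + n₂E°₂.
E°₃ = (2×+0.15 + 2×-0.14) / 4 = (+0.020) / 4 = +0.005 V.

+0.005 V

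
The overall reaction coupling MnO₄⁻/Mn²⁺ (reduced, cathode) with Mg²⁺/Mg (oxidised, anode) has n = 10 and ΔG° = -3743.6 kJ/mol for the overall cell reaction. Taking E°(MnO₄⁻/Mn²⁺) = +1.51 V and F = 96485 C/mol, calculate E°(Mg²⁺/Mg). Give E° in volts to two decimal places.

E°cell = −ΔG°/(nF) = −(-3743.6×10³)/((10)(96485)) = +3.880 V.
Since MnO₄⁻/Mn²⁺ is the cathode and Mg²⁺/Mg the anode, E°cell = E°(MnO₄⁻/Mn²⁺) − E°(Mg²⁺/Mg).
So E°(Mg²⁺/Mg) = E°(MnO₄⁻/Mn²⁺) − E°cell = (+1.51) − (+3.880) = -2.37 V.

-2.37 V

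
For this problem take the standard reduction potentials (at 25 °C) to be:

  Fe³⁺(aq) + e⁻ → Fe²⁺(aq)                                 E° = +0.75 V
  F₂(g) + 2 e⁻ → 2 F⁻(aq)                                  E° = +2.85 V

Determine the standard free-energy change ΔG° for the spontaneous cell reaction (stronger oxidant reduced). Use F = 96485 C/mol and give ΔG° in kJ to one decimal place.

-405.2 kJ

F₂/F⁻ (E° = +2.85 V) is the cathode; Fe³⁺/Fe²⁺ (E° = +0.75 V) is the anode, so E°cell = +2.10 V.
Balancing electrons gives n = 2 (lcm of 2 and 1).
ΔG° = −nFE° = −(2)(96485)(+2.10) = -405,237 J = -405.2 kJ.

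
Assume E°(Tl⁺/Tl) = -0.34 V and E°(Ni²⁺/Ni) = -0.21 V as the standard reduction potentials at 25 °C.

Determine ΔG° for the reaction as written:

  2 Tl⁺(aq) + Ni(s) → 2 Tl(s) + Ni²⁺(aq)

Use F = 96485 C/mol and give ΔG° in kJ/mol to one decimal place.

As written, Tl⁺/Tl is reduced (cathode) and Ni²⁺/Ni is oxidised (anode), so E°cell = (-0.34) − (-0.21) = -0.13 V.
Balancing electrons gives n = 2.
ΔG° = −nFE° = −(2)(96485)(-0.13) = 25,086 J = +25.1 kJ/mol.

+25.1 kJ/mol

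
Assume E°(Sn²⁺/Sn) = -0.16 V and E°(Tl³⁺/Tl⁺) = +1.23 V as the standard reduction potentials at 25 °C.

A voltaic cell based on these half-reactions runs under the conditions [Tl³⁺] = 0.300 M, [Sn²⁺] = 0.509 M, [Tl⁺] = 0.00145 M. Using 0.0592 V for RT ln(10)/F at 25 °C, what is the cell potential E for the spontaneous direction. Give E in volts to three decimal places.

Tl³⁺/Tl⁺ is the cathode (higher E°), Sn²⁺/Sn the anode: E°cell = +1.23 − (-0.16) = +1.39 V, n = 2.
Overall: Tl³⁺(aq) + Sn(s) → Tl⁺(aq) + Sn²⁺(aq)
Q = [Tl⁺]·[Sn²⁺] / ([Tl³⁺]); log Q = -2.609.
E = E° − (0.0592/n) log Q = +1.39 − (0.0592/2)(-2.609) = +1.467 V.

+1.467 V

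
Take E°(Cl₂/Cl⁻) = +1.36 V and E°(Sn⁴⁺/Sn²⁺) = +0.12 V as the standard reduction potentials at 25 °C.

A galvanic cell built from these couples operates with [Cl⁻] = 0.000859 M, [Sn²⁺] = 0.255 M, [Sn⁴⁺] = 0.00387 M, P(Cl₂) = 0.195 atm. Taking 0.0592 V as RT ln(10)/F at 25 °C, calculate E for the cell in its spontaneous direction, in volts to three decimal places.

Cl₂/Cl⁻ is the cathode (higher E°), Sn⁴⁺/Sn²⁺ the anode: E°cell = +1.36 − (+0.12) = +1.24 V, n = 2.
Overall: Cl₂(g) + Sn²⁺(aq) → 2 Cl⁻(aq) + Sn⁴⁺(aq)
Q = [Cl⁻]^2·[Sn⁴⁺] / (P(Cl₂)·[Sn²⁺]); log Q = -7.241.
E = E° − (0.0592/n) log Q = +1.24 − (0.0592/2)(-7.241) = +1.454 V.

+1.454 V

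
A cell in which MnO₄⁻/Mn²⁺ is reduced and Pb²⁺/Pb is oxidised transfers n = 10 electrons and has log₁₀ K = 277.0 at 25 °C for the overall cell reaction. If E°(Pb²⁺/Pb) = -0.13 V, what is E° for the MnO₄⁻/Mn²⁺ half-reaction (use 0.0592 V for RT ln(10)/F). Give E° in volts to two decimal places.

E°cell = (0.0592/n)·log K = (0.0592/10)(277.0) = +1.640 V.
Since MnO₄⁻/Mn²⁺ is the cathode and Pb²⁺/Pb the anode, E°cell = E°(MnO₄⁻/Mn²⁺) − E°(Pb²⁺/Pb).
So E°(MnO₄⁻/Mn²⁺) = E°cell + E°(Pb²⁺/Pb) = +1.640 + (-0.13) = +1.51 V.

+1.51 V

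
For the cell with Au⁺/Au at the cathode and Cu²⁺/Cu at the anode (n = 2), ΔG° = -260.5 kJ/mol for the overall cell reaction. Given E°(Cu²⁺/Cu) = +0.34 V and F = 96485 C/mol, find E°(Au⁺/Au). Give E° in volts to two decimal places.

E°cell = −ΔG°/(nF) = −(-260.5×10³)/((2)(96485)) = +1.350 V.
Since Au⁺/Au is the cathode and Cu²⁺/Cu the anode, E°cell = E°(Au⁺/Au) − E°(Cu²⁺/Cu).
So E°(Au⁺/Au) = E°cell + E°(Cu²⁺/Cu) = +1.350 + (+0.34) = +1.69 V.

+1.69 V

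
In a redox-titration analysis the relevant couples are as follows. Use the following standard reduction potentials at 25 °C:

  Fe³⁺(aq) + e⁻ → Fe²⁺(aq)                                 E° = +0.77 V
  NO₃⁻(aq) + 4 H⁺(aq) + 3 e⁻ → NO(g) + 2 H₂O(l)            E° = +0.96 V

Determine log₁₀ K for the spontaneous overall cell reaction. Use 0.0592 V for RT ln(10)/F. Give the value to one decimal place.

Cathode: NO₃⁻/NO; anode: Fe³⁺/Fe²⁺. E°cell = +0.19 V, n = 3.
log K = nE°cell / 0.0592 = (3)(+0.19) / 0.0592 = 9.6.

9.6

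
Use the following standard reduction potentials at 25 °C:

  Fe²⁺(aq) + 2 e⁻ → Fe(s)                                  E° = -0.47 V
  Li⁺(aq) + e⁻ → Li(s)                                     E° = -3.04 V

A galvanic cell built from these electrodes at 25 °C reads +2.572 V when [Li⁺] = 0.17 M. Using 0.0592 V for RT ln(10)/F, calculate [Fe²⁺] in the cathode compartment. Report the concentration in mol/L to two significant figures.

Fe²⁺/Fe is the cathode, Li⁺/Li the anode: E°cell = +2.57 V, n = 2.
Overall reaction: Fe²⁺(aq) + 2 Li(s) → Fe(s) + 2 Li⁺(aq); Q = [Li⁺]^2/[Fe²⁺]^1.
From E = E° − (0.0592/n) log Q: log Q = (E° − E)·n/0.0592 = (+2.57 − (+2.572))·2/0.0592 = -0.0676.
So 1·log[Fe²⁺] = 2·log(0.17) − log Q = -1.5391 − (-0.0676) = -1.4715; [Fe²⁺] = 10^(-1.4715) ≈ 0.034 M.

0.034 M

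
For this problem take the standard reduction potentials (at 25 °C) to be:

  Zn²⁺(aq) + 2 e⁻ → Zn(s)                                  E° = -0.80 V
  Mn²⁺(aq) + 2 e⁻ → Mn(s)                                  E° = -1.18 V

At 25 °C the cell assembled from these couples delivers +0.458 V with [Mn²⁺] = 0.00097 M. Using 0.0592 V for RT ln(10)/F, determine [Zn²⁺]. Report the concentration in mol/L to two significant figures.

0.42 M

Zn²⁺/Zn is the cathode, Mn²⁺/Mn the anode: E°cell = +0.38 V, n = 2.
Overall reaction: Zn²⁺(aq) + Mn(s) → Zn(s) + Mn²⁺(aq); Q = [Mn²⁺]^1/[Zn²⁺]^1.
From E = E° − (0.0592/n) log Q: log Q = (E° − E)·n/0.0592 = (+0.38 − (+0.458))·2/0.0592 = -2.6351.
So 1·log[Zn²⁺] = 1·log(0.00097) − log Q = -3.0132 − (-2.6351) = -0.3781; [Zn²⁺] = 10^(-0.3781) ≈ 0.42 M.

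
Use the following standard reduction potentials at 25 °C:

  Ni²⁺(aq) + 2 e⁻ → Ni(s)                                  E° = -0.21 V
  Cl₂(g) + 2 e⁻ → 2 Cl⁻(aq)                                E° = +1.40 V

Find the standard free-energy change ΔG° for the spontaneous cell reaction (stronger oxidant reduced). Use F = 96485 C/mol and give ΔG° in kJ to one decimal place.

Cl₂/Cl⁻ (E° = +1.40 V) is the cathode; Ni²⁺/Ni (E° = -0.21 V) is the anode, so E°cell = +1.61 V.
Balancing electrons gives n = 2 (lcm of 2 and 2).
ΔG° = −nFE° = −(2)(96485)(+1.61) = -310,682 J = -310.7 kJ.

-310.7 kJ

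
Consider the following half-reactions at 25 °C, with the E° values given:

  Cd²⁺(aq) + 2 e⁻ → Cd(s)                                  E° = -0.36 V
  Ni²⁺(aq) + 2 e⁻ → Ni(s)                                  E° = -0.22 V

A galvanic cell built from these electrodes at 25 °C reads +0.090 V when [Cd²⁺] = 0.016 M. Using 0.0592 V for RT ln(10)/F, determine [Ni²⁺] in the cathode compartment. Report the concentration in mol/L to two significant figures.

0.00033 M

Ni²⁺/Ni is the cathode, Cd²⁺/Cd the anode: E°cell = +0.14 V, n = 2.
Overall reaction: Ni²⁺(aq) + Cd(s) → Ni(s) + Cd²⁺(aq); Q = [Cd²⁺]^1/[Ni²⁺]^1.
From E = E° − (0.0592/n) log Q: log Q = (E° − E)·n/0.0592 = (+0.14 − (+0.090))·2/0.0592 = 1.6892.
So 1·log[Ni²⁺] = 1·log(0.016) − log Q = -1.7959 − (1.6892) = -3.4851; [Ni²⁺] = 10^(-3.4851) ≈ 0.00033 M.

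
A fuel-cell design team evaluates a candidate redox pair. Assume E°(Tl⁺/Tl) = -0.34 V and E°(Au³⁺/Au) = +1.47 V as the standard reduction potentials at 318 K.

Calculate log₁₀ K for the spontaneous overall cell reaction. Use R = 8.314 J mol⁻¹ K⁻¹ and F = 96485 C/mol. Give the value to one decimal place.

86.1

Cathode: Au³⁺/Au; anode: Tl⁺/Tl. E°cell = (+1.47) − (-0.34) = +1.81 V, with n = 3.
ΔG° = −nFE° = −RT ln K, so ln K = nFE°/(RT) = (3)(96485)(+1.81) / ((8.314)(318)) = 198.163.
log₁₀ K = 198.163 / ln 10 = 86.1.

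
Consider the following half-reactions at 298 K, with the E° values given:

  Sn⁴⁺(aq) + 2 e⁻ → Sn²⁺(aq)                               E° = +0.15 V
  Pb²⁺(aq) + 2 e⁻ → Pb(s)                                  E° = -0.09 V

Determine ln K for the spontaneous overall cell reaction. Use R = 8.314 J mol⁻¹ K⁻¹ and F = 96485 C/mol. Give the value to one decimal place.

Cathode: Sn⁴⁺/Sn²⁺; anode: Pb²⁺/Pb. E°cell = (+0.15) − (-0.09) = +0.24 V, with n = 2.
ΔG° = −nFE° = −RT ln K, so ln K = nFE°/(RT) = (2)(96485)(+0.24) / ((8.314)(298)) = 18.693.

18.7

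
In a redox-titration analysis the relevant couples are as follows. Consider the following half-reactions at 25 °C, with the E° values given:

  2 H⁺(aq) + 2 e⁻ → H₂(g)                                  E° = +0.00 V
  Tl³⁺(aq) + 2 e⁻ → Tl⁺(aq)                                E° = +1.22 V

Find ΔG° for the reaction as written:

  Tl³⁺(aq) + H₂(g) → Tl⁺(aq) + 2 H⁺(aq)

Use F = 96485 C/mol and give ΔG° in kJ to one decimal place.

As written, Tl³⁺/Tl⁺ is reduced (cathode) and H⁺/H₂ is oxidised (anode), so E°cell = (+1.22) − (+0.00) = +1.22 V.
Balancing electrons gives n = 2.
ΔG° = −nFE° = −(2)(96485)(+1.22) = -235,423 J = -235.4 kJ.

-235.4 kJ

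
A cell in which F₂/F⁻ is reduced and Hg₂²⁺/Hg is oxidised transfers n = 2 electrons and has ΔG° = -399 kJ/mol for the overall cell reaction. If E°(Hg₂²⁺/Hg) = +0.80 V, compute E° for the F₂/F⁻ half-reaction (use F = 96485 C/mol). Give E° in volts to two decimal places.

+2.87 V

E°cell = −ΔG°/(nF) = −(-399×10³)/((2)(96485)) = +2.068 V.
Since F₂/F⁻ is the cathode and Hg₂²⁺/Hg the anode, E°cell = E°(F₂/F⁻) − E°(Hg₂²⁺/Hg).
So E°(F₂/F⁻) = E°cell + E°(Hg₂²⁺/Hg) = +2.068 + (+0.80) = +2.87 V.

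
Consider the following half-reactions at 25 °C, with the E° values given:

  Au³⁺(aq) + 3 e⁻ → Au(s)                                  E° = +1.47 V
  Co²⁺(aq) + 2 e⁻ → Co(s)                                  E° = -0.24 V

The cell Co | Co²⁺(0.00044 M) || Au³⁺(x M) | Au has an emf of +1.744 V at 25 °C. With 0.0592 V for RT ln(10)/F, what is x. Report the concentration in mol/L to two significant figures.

Au³⁺/Au is the cathode, Co²⁺/Co the anode: E°cell = +1.71 V, n = 6.
Overall reaction: 2 Au³⁺(aq) + 3 Co(s) → 2 Au(s) + 3 Co²⁺(aq); Q = [Co²⁺]^3/[Au³⁺]^2.
From E = E° − (0.0592/n) log Q: log Q = (E° − E)·n/0.0592 = (+1.71 − (+1.744))·6/0.0592 = -3.4459.
So 2·log[Au³⁺] = 3·log(0.00044) − log Q = -10.0696 − (-3.4459) = -6.6237; log[Au³⁺] = -6.6237 / 2 = -3.3119; [Au³⁺] = 10^(-3.3119) ≈ 0.00049 M.

0.00049 M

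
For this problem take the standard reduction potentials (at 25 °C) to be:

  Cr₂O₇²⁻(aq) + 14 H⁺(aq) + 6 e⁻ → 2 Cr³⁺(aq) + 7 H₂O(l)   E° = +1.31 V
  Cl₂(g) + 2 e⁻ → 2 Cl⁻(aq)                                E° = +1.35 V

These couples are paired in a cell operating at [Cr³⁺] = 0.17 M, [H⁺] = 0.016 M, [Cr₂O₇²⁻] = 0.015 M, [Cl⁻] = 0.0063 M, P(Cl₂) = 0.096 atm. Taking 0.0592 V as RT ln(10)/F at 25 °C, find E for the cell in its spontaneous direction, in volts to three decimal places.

+0.391 V

Cl₂/Cl⁻ is the cathode (higher E°), Cr₂O₇²⁻/Cr³⁺ the anode: E°cell = +1.35 − (+1.31) = +0.04 V, n = 6.
Overall: 3 Cl₂(g) + 2 Cr³⁺(aq) + 7 H₂O(l) → 6 Cl⁻(aq) + Cr₂O₇²⁻(aq) + 14 H⁺(aq)
Q = [Cl⁻]^6·[Cr₂O₇²⁻]·[H⁺]^14 / (P(Cl₂)^3·[Cr³⁺]^2); log Q = -35.578.
E = E° − (0.0592/n) log Q = +0.04 − (0.0592/6)(-35.578) = +0.391 V.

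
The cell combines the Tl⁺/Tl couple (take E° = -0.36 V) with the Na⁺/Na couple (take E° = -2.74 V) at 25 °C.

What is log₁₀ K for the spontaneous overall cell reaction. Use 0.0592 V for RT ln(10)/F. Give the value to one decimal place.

Cathode: Tl⁺/Tl; anode: Na⁺/Na. E°cell = +2.38 V, n = 1.
log K = nE°cell / 0.0592 = (1)(+2.38) / 0.0592 = 40.2.

40.2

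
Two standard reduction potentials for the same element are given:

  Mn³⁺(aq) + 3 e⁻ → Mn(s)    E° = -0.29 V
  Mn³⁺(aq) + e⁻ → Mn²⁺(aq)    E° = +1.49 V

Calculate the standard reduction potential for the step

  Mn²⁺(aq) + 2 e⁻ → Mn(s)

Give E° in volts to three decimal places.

-1.180 V

Sequential free energies add, so n₃E°₃ = n₁E°₁ + n₂E°₂.
With n₃ = 3, and the known step contributing 1×(+1.49) V, the unknown satisfies 2·E° = 3×(-0.29) − 1×(+1.49) = -2.360.
E° = -2.360 / 2 = -1.180 V.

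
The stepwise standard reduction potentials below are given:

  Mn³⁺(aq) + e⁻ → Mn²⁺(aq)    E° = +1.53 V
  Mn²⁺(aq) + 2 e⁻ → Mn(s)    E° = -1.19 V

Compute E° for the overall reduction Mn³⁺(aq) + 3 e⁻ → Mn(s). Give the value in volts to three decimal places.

-0.283 V

Adding the free-energy changes (−nFE°) of the two steps gives −n₃FE°₃ = −n₁FE°₁ − n₂FE°₂.
E°₃ = (1×+1.53 + 2×-1.19) / 3 = (-0.850) / 3 = -0.283 V.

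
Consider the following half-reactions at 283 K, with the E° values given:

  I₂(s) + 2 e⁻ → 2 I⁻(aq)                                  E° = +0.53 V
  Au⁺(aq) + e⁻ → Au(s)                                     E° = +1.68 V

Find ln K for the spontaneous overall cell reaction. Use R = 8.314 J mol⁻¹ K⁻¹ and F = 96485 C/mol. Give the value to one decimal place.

Cathode: Au⁺/Au; anode: I₂/I⁻. E°cell = (+1.68) − (+0.53) = +1.15 V, with n = 2.
ΔG° = −nFE° = −RT ln K, so ln K = nFE°/(RT) = (2)(96485)(+1.15) / ((8.314)(283)) = 94.317.

94.3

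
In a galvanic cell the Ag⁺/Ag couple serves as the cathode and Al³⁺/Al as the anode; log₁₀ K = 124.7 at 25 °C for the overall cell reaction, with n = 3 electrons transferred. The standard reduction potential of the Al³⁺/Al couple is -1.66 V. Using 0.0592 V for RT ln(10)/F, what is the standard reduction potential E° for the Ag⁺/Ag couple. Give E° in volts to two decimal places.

E°cell = (0.0592/n)·log K = (0.0592/3)(124.7) = +2.461 V.
Since Ag⁺/Ag is the cathode and Al³⁺/Al the anode, E°cell = E°(Ag⁺/Ag) − E°(Al³⁺/Al).
So E°(Ag⁺/Ag) = E°cell + E°(Al³⁺/Al) = +2.461 + (-1.66) = +0.80 V.

+0.80 V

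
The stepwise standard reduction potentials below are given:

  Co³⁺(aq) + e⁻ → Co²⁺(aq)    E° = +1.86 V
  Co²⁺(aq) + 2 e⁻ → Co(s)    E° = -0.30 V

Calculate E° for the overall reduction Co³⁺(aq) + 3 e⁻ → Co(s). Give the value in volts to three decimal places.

Standard free energies of sequential steps add: ΔG°₃ = ΔG°₁ + ΔG°₂, so n₃E°₃ = n₁E°₁ + n₂E°₂.
E°₃ = (1×+1.86 + 2×-0.30) / 3 = (+1.260) / 3 = +0.420 V.

+0.420 V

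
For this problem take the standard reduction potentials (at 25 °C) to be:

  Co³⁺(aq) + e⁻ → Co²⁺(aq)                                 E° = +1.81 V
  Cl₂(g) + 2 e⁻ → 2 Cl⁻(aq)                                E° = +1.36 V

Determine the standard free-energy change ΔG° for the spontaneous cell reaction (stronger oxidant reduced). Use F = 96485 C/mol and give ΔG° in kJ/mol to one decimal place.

Co³⁺/Co²⁺ (E° = +1.81 V) is the cathode; Cl₂/Cl⁻ (E° = +1.36 V) is the anode, so E°cell = +0.45 V.
Balancing electrons gives n = 2 (lcm of 1 and 2).
ΔG° = −nFE° = −(2)(96485)(+0.45) = -86,836 J = -86.8 kJ/mol.

-86.8 kJ/mol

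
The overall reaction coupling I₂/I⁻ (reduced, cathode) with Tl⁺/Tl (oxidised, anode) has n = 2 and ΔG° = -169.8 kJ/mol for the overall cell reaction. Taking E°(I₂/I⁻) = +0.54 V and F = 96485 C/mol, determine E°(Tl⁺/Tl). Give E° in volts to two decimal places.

E°cell = −ΔG°/(nF) = −(-169.8×10³)/((2)(96485)) = +0.880 V.
Since I₂/I⁻ is the cathode and Tl⁺/Tl the anode, E°cell = E°(I₂/I⁻) − E°(Tl⁺/Tl).
So E°(Tl⁺/Tl) = E°(I₂/I⁻) − E°cell = (+0.54) − (+0.880) = -0.34 V.

-0.34 V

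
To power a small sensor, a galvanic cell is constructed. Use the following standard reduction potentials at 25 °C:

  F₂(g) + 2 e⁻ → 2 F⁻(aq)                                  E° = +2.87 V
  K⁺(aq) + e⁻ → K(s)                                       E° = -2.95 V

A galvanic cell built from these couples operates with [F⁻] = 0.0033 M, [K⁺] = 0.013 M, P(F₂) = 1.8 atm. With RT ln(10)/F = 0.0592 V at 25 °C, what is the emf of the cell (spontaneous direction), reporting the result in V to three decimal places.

+6.086 V

F₂/F⁻ is the cathode (higher E°), K⁺/K the anode: E°cell = +2.87 − (-2.95) = +5.82 V, n = 2.
Overall: F₂(g) + 2 K(s) → 2 F⁻(aq) + 2 K⁺(aq)
Q = [F⁻]^2·[K⁺]^2 / (P(F₂)); log Q = -8.990.
E = E° − (0.0592/n) log Q = +5.82 − (0.0592/2)(-8.990) = +6.086 V.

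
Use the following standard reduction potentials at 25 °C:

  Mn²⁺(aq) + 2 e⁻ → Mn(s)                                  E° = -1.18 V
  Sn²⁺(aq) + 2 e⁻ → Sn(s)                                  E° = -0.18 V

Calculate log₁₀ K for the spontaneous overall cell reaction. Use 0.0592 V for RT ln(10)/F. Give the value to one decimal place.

Cathode: Sn²⁺/Sn; anode: Mn²⁺/Mn. E°cell = +1.00 V, n = 2.
log K = nE°cell / 0.0592 = (2)(+1.00) / 0.0592 = 33.8.

33.8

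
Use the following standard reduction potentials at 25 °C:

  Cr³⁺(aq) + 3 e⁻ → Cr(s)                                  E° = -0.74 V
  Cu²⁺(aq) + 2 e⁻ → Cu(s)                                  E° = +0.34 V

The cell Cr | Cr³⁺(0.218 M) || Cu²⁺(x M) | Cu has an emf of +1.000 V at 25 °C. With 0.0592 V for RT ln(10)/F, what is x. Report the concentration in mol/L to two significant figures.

Cu²⁺/Cu is the cathode, Cr³⁺/Cr the anode: E°cell = +1.08 V, n = 6.
Overall reaction: 3 Cu²⁺(aq) + 2 Cr(s) → 3 Cu(s) + 2 Cr³⁺(aq); Q = [Cr³⁺]^2/[Cu²⁺]^3.
From E = E° − (0.0592/n) log Q: log Q = (E° − E)·n/0.0592 = (+1.08 − (+1.000))·6/0.0592 = 8.1081.
So 3·log[Cu²⁺] = 2·log(0.218) − log Q = -1.3231 − (8.1081) = -9.4312; log[Cu²⁺] = -9.4312 / 3 = -3.1437; [Cu²⁺] = 10^(-3.1437) ≈ 0.00072 M.

0.00072 M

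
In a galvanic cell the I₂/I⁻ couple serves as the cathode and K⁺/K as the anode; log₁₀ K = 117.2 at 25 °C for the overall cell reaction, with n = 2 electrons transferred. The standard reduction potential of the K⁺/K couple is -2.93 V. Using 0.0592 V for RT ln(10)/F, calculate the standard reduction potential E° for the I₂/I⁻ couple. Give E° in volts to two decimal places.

E°cell = (0.0592/n)·log K = (0.0592/2)(117.2) = +3.469 V.
Since I₂/I⁻ is the cathode and K⁺/K the anode, E°cell = E°(I₂/I⁻) − E°(K⁺/K).
So E°(I₂/I⁻) = E°cell + E°(K⁺/K) = +3.469 + (-2.93) = +0.54 V.

+0.54 V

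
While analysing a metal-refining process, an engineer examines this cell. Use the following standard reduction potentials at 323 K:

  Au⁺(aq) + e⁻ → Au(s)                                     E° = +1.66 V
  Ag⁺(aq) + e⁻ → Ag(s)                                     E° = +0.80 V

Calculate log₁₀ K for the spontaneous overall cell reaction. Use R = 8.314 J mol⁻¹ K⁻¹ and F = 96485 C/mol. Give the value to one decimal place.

13.4

Cathode: Au⁺/Au; anode: Ag⁺/Ag. E°cell = (+1.66) − (+0.80) = +0.86 V, with n = 1.
ΔG° = −nFE° = −RT ln K, so ln K = nFE°/(RT) = (1)(96485)(+0.86) / ((8.314)(323)) = 30.899.
log₁₀ K = 30.899 / ln 10 = 13.4.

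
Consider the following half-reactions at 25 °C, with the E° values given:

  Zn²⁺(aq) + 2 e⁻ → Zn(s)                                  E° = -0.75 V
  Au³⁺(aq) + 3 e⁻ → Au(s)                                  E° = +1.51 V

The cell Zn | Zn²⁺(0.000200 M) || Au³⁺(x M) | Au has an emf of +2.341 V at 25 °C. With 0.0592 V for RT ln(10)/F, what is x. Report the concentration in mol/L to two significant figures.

0.036 M

Au³⁺/Au is the cathode, Zn²⁺/Zn the anode: E°cell = +2.26 V, n = 6.
Overall reaction: 2 Au³⁺(aq) + 3 Zn(s) → 2 Au(s) + 3 Zn²⁺(aq); Q = [Zn²⁺]^3/[Au³⁺]^2.
From E = E° − (0.0592/n) log Q: log Q = (E° − E)·n/0.0592 = (+2.26 − (+2.341))·6/0.0592 = -8.2095.
So 2·log[Au³⁺] = 3·log(0.0002) − log Q = -11.0969 − (-8.2095) = -2.8874; log[Au³⁺] = -2.8874 / 2 = -1.4437; [Au³⁺] = 10^(-1.4437) ≈ 0.036 M.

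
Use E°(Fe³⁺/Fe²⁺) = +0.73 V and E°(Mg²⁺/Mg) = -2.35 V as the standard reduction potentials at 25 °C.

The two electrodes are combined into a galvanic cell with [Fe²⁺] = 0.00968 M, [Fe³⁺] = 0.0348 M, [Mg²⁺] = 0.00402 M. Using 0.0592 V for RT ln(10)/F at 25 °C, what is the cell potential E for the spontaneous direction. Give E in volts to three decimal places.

Fe³⁺/Fe²⁺ is the cathode (higher E°), Mg²⁺/Mg the anode: E°cell = +0.73 − (-2.35) = +3.08 V, n = 2.
Overall: 2 Fe³⁺(aq) + Mg(s) → 2 Fe²⁺(aq) + Mg²⁺(aq)
Q = [Fe²⁺]^2·[Mg²⁺] / ([Fe³⁺]^2); log Q = -3.507.
E = E° − (0.0592/n) log Q = +3.08 − (0.0592/2)(-3.507) = +3.184 V.

+3.184 V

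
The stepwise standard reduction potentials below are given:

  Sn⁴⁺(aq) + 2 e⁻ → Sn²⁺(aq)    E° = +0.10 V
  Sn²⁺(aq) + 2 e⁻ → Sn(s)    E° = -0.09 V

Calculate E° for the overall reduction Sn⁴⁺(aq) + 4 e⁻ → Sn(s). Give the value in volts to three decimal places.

+0.005 V

Since ΔG° = −nFE° is additive over sequential reductions, n₃E°₃ = n₁E°₁ + n₂E°₂.
E°₃ = (2×+0.10 + 2×-0.09) / 4 = (+0.020) / 4 = +0.005 V.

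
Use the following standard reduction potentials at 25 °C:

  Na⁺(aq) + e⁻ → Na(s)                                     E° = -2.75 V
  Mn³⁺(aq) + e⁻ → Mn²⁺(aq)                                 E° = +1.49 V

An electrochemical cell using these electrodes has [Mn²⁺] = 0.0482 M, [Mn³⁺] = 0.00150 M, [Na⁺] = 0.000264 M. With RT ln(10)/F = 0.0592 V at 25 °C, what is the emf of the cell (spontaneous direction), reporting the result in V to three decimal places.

+4.363 V

Mn³⁺/Mn²⁺ is the cathode (higher E°), Na⁺/Na the anode: E°cell = +1.49 − (-2.75) = +4.24 V, n = 1.
Overall: Mn³⁺(aq) + Na(s) → Mn²⁺(aq) + Na⁺(aq)
Q = [Mn²⁺]·[Na⁺] / ([Mn³⁺]); log Q = -2.071.
E = E° − (0.0592/n) log Q = +4.24 − (0.0592/1)(-2.071) = +4.363 V.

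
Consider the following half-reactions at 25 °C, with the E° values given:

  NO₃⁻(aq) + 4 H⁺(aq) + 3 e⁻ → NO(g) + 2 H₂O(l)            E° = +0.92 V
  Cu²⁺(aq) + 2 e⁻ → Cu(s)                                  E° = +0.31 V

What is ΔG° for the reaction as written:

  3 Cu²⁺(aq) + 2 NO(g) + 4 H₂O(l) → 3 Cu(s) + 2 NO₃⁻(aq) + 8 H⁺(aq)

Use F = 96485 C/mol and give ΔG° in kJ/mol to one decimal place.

As written, Cu²⁺/Cu is reduced (cathode) and NO₃⁻/NO is oxidised (anode), so E°cell = (+0.31) − (+0.92) = -0.61 V.
Balancing electrons gives n = 6.
ΔG° = −nFE° = −(6)(96485)(-0.61) = 353,135 J = +353.1 kJ/mol.

+353.1 kJ/mol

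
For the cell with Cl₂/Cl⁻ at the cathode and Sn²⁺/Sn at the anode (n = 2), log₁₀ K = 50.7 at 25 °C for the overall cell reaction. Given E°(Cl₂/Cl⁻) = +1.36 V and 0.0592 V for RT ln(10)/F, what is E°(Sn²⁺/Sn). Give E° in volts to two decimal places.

E°cell = (0.0592/n)·log K = (0.0592/2)(50.7) = +1.501 V.
Since Cl₂/Cl⁻ is the cathode and Sn²⁺/Sn the anode, E°cell = E°(Cl₂/Cl⁻) − E°(Sn²⁺/Sn).
So E°(Sn²⁺/Sn) = E°(Cl₂/Cl⁻) − E°cell = (+1.36) − (+1.501) = -0.14 V.

-0.14 V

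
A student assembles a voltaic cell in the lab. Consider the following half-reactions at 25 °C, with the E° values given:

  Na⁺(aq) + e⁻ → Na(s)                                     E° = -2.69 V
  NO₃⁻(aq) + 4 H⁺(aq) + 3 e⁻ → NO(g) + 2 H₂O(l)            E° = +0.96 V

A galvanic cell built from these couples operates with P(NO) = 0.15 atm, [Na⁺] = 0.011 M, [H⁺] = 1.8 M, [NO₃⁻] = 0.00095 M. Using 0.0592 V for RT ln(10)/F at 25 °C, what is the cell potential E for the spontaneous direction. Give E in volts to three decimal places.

+3.743 V

NO₃⁻/NO is the cathode (higher E°), Na⁺/Na the anode: E°cell = +0.96 − (-2.69) = +3.65 V, n = 3.
Overall: NO₃⁻(aq) + 4 H⁺(aq) + 3 Na(s) → NO(g) + 2 H₂O(l) + 3 Na⁺(aq)
Q = P(NO)·[Na⁺]^3 / ([NO₃⁻]·[H⁺]^4); log Q = -4.699.
E = E° − (0.0592/n) log Q = +3.65 − (0.0592/3)(-4.699) = +3.743 V.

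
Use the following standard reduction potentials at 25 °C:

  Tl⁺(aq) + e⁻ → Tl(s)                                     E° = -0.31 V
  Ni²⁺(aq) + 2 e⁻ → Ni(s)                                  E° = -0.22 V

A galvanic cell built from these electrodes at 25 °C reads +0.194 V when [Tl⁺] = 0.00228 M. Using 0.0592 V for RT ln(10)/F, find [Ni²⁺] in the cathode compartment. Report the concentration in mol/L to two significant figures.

Ni²⁺/Ni is the cathode, Tl⁺/Tl the anode: E°cell = +0.09 V, n = 2.
Overall reaction: Ni²⁺(aq) + 2 Tl(s) → Ni(s) + 2 Tl⁺(aq); Q = [Tl⁺]^2/[Ni²⁺]^1.
From E = E° − (0.0592/n) log Q: log Q = (E° − E)·n/0.0592 = (+0.09 − (+0.194))·2/0.0592 = -3.5135.
So 1·log[Ni²⁺] = 2·log(0.00228) − log Q = -5.2841 − (-3.5135) = -1.7706; [Ni²⁺] = 10^(-1.7706) ≈ 0.017 M.

0.017 M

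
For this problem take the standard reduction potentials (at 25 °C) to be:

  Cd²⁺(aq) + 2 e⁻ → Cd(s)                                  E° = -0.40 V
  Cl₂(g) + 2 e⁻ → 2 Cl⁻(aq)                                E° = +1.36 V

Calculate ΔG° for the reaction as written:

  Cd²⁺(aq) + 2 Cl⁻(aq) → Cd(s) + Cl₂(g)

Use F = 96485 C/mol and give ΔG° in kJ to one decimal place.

As written, Cd²⁺/Cd is reduced (cathode) and Cl₂/Cl⁻ is oxidised (anode), so E°cell = (-0.40) − (+1.36) = -1.76 V.
Balancing electrons gives n = 2.
ΔG° = −nFE° = −(2)(96485)(-1.76) = 339,627 J = +339.6 kJ.

+339.6 kJ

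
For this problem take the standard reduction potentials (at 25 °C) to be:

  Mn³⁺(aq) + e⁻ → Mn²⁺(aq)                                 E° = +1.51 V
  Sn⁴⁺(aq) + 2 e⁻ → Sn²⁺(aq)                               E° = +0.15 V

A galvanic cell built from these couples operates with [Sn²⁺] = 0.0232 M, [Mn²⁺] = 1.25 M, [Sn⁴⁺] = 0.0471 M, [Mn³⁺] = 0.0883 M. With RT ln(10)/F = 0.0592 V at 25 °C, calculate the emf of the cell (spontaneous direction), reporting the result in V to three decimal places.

Mn³⁺/Mn²⁺ is the cathode (higher E°), Sn⁴⁺/Sn²⁺ the anode: E°cell = +1.51 − (+0.15) = +1.36 V, n = 2.
Overall: 2 Mn³⁺(aq) + Sn²⁺(aq) → 2 Mn²⁺(aq) + Sn⁴⁺(aq)
Q = [Mn²⁺]^2·[Sn⁴⁺] / ([Mn³⁺]^2·[Sn²⁺]); log Q = 2.609.
E = E° − (0.0592/n) log Q = +1.36 − (0.0592/2)(2.609) = +1.283 V.

+1.283 V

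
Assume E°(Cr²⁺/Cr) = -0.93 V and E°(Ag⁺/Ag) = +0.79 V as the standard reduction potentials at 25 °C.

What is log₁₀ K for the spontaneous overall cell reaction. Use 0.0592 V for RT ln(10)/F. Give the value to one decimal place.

58.1

Cathode: Ag⁺/Ag; anode: Cr²⁺/Cr. E°cell = +1.72 V, n = 2.
log K = nE°cell / 0.0592 = (2)(+1.72) / 0.0592 = 58.1.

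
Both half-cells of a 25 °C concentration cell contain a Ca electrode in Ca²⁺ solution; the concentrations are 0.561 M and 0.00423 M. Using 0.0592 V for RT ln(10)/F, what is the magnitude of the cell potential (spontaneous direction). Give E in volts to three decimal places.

+0.063 V

For a concentration cell E°cell = 0. The 0.561 M side is the cathode (reduction is favoured where [Ca²⁺] is higher).
With n = 2, E = −(0.0592/2) log([Ca²⁺]ₐₙ/[Ca²⁺]꜀ₐₜ) = −(0.0592/2) log(0.00423/0.561) = −(0.0592/2)(-2.123) = +0.063 V.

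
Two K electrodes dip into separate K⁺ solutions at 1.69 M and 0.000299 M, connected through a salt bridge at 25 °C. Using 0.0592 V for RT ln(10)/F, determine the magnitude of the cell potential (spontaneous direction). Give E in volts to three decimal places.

+0.222 V

For a concentration cell E°cell = 0. The 1.69 M side is the cathode (reduction is favoured where [K⁺] is higher).
With n = 1, E = −(0.0592/1) log([K⁺]ₐₙ/[K⁺]꜀ₐₜ) = −(0.0592/1) log(0.000299/1.69) = −(0.0592/1)(-3.752) = +0.222 V.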